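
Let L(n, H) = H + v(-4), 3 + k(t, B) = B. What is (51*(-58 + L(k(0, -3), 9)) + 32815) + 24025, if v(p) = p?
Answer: 54137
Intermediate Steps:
k(t, B) = -3 + B
L(n, H) = -4 + H (L(n, H) = H - 4 = -4 + H)
(51*(-58 + L(k(0, -3), 9)) + 32815) + 24025 = (51*(-58 + (-4 + 9)) + 32815) + 24025 = (51*(-58 + 5) + 32815) + 24025 = (51*(-53) + 32815) + 24025 = (-2703 + 32815) + 24025 = 30112 + 24025 = 54137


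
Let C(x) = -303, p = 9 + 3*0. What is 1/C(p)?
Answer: -1/303 ≈ -0.0033003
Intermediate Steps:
p = 9 (p = 9 + 0 = 9)
1/C(p) = 1/(-303) = -1/303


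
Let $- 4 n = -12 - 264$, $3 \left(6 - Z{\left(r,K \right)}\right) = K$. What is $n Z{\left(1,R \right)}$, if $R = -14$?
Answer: $736$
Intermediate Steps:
$Z{\left(r,K \right)} = 6 - \frac{K}{3}$
$n = 69$ ($n = - \frac{-12 - 264}{4} = \left(- \frac{1}{4}\right) \left(-276\right) = 69$)
$n Z{\left(1,R \right)} = 69 \left(6 - - \frac{14}{3}\right) = 69 \left(6 + \frac{14}{3}\right) = 69 \cdot \frac{32}{3} = 736$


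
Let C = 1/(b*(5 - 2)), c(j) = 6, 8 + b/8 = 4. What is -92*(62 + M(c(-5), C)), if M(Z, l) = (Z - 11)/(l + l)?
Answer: -27784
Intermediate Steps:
b = -32 (b = -64 + 8*4 = -64 + 32 = -32)
C = -1/96 (C = 1/(-32*(5 - 2)) = 1/(-32*3) = 1/(-96) = -1/96 ≈ -0.010417)
M(Z, l) = (-11 + Z)/(2*l) (M(Z, l) = (-11 + Z)/((2*l)) = (-11 + Z)*(1/(2*l)) = (-11 + Z)/(2*l))
-92*(62 + M(c(-5), C)) = -92*(62 + (-11 + 6)/(2*(-1/96))) = -92*(62 + (½)*(-96)*(-5)) = -92*(62 + 240) = -92*302 = -27784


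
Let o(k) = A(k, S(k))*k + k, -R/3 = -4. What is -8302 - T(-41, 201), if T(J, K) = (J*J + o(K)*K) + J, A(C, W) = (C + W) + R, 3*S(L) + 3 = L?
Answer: -11322222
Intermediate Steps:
R = 12 (R = -3*(-4) = 12)
S(L) = -1 + L/3
A(C, W) = 12 + C + W (A(C, W) = (C + W) + 12 = 12 + C + W)
o(k) = k + k*(11 + 4*k/3) (o(k) = (12 + k + (-1 + k/3))*k + k = (11 + 4*k/3)*k + k = k*(11 + 4*k/3) + k = k + k*(11 + 4*k/3))
T(J, K) = J + J**2 + 4*K**2*(9 + K)/3 (T(J, K) = (J*J + (4*K*(9 + K)/3)*K) + J = (J**2 + 4*K**2*(9 + K)/3) + J = J + J**2 + 4*K**2*(9 + K)/3)
-8302 - T(-41, 201) = -8302 - (-41 + (-41)**2 + (4/3)*201**2*(9 + 201)) = -8302 - (-41 + 1681 + (4/3)*40401*210) = -8302 - (-41 + 1681 + 11312280) = -8302 - 1*11313920 = -8302 - 11313920 = -11322222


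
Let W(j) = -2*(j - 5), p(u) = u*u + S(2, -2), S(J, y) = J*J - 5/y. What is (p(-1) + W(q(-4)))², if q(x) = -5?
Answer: 3025/4 ≈ 756.25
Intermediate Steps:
S(J, y) = J² - 5/y
p(u) = 13/2 + u² (p(u) = u*u + (2² - 5/(-2)) = u² + (4 - 5*(-½)) = u² + (4 + 5/2) = u² + 13/2 = 13/2 + u²)
W(j) = 10 - 2*j (W(j) = -2*(-5 + j) = 10 - 2*j)
(p(-1) + W(q(-4)))² = ((13/2 + (-1)²) + (10 - 2*(-5)))² = ((13/2 + 1) + (10 + 10))² = (15/2 + 20)² = (55/2)² = 3025/4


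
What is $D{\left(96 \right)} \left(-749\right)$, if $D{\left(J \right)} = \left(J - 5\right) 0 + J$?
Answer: $-71904$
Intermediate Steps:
$D{\left(J \right)} = J$ ($D{\left(J \right)} = \left(-5 + J\right) 0 + J = 0 + J = J$)
$D{\left(96 \right)} \left(-749\right) = 96 \left(-749\right) = -71904$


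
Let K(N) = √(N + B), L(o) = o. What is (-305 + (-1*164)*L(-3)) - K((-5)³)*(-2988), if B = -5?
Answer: 187 + 2988*I*√130 ≈ 187.0 + 34068.0*I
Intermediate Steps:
K(N) = √(-5 + N) (K(N) = √(N - 5) = √(-5 + N))
(-305 + (-1*164)*L(-3)) - K((-5)³)*(-2988) = (-305 - 1*164*(-3)) - √(-5 + (-5)³)*(-2988) = (-305 - 164*(-3)) - √(-5 - 125)*(-2988) = (-305 + 492) - √(-130)*(-2988) = 187 - I*√130*(-2988) = 187 - (-2988)*I*√130 = 187 + 2988*I*√130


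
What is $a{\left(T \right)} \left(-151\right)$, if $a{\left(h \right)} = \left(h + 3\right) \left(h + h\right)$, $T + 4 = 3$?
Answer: $604$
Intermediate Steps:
$T = -1$ ($T = -4 + 3 = -1$)
$a{\left(h \right)} = 2 h \left(3 + h\right)$ ($a{\left(h \right)} = \left(3 + h\right) 2 h = 2 h \left(3 + h\right)$)
$a{\left(T \right)} \left(-151\right) = 2 \left(-1\right) \left(3 - 1\right) \left(-151\right) = 2 \left(-1\right) 2 \left(-151\right) = \left(-4\right) \left(-151\right) = 604$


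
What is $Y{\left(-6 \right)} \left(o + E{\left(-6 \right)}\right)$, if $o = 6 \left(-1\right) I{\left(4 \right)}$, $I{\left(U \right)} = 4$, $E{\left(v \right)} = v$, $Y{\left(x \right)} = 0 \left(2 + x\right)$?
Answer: $0$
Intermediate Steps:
$Y{\left(x \right)} = 0$
$o = -24$ ($o = 6 \left(-1\right) 4 = \left(-6\right) 4 = -24$)
$Y{\left(-6 \right)} \left(o + E{\left(-6 \right)}\right) = 0 \left(-24 - 6\right) = 0 \left(-30\right) = 0$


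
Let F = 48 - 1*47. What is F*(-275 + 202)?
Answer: -73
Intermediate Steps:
F = 1 (F = 48 - 47 = 1)
F*(-275 + 202) = 1*(-275 + 202) = 1*(-73) = -73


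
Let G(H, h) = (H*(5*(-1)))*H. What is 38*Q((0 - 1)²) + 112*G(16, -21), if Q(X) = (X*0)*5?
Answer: -143360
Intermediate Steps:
G(H, h) = -5*H² (G(H, h) = (H*(-5))*H = (-5*H)*H = -5*H²)
Q(X) = 0 (Q(X) = 0*5 = 0)
38*Q((0 - 1)²) + 112*G(16, -21) = 38*0 + 112*(-5*16²) = 0 + 112*(-5*256) = 0 + 112*(-1280) = 0 - 143360 = -143360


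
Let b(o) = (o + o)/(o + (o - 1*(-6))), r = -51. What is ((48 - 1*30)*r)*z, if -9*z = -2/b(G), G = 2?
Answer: -510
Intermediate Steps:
b(o) = 2*o/(6 + 2*o) (b(o) = (2*o)/(o + (o + 6)) = (2*o)/(o + (6 + o)) = (2*o)/(6 + 2*o) = 2*o/(6 + 2*o))
z = 5/9 (z = -(-2)/(9*(2/(3 + 2))) = -(-2)/(9*(2/5)) = -(-2)/(9*(2*(⅕))) = -(-2)/(9*⅖) = -(-2)*5/(9*2) = -⅑*(-5) = 5/9 ≈ 0.55556)
((48 - 1*30)*r)*z = ((48 - 1*30)*(-51))*(5/9) = ((48 - 30)*(-51))*(5/9) = (18*(-51))*(5/9) = -918*5/9 = -510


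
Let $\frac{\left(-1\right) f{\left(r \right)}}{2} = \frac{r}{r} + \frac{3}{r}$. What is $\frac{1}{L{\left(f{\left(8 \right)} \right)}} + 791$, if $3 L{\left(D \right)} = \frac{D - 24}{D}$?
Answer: $\frac{84670}{107} \approx 791.31$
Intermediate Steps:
$f{\left(r \right)} = -2 - \frac{6}{r}$ ($f{\left(r \right)} = - 2 \left(\frac{r}{r} + \frac{3}{r}\right) = - 2 \left(1 + \frac{3}{r}\right) = -2 - \frac{6}{r}$)
$L{\left(D \right)} = \frac{-24 + D}{3 D}$ ($L{\left(D \right)} = \frac{\left(D - 24\right) \frac{1}{D}}{3} = \frac{\left(-24 + D\right) \frac{1}{D}}{3} = \frac{\frac{1}{D} \left(-24 + D\right)}{3} = \frac{-24 + D}{3 D}$)
$\frac{1}{L{\left(f{\left(8 \right)} \right)}} + 791 = \frac{1}{\frac{1}{3} \frac{1}{-2 - \frac{6}{8}} \left(-24 - \left(2 + \frac{6}{8}\right)\right)} + 791 = \frac{1}{\frac{1}{3} \frac{1}{-2 - \frac{3}{4}} \left(-24 - \frac{11}{4}\right)} + 791 = \frac{1}{\frac{1}{3} \frac{1}{- \frac{11}{4}} \left(-24 - \frac{11}{4}\right)} + 791 = \frac{1}{\frac{1}{3} \left(- \frac{4}{11}\right) \left(- \frac{107}{4}\right)} + 791 = \frac{1}{\frac{107}{33}} + 791 = \frac{33}{107} + 791 = \frac{84670}{107}$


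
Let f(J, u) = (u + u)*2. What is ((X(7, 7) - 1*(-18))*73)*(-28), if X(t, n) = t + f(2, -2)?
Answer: -34748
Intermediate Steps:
f(J, u) = 4*u (f(J, u) = (2*u)*2 = 4*u)
X(t, n) = -8 + t (X(t, n) = t + 4*(-2) = t - 8 = -8 + t)
((X(7, 7) - 1*(-18))*73)*(-28) = (((-8 + 7) - 1*(-18))*73)*(-28) = ((-1 + 18)*73)*(-28) = (17*73)*(-28) = 1241*(-28) = -34748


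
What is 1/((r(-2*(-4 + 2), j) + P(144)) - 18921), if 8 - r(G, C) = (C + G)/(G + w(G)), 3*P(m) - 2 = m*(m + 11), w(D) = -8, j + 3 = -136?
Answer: -12/138073 ≈ -8.6911e-5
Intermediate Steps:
j = -139 (j = -3 - 136 = -139)
P(m) = 2/3 + m*(11 + m)/3 (P(m) = 2/3 + (m*(m + 11))/3 = 2/3 + (m*(11 + m))/3 = 2/3 + m*(11 + m)/3)
r(G, C) = 8 - (C + G)/(-8 + G) (r(G, C) = 8 - (C + G)/(G - 8) = 8 - (C + G)/(-8 + G))
1/((r(-2*(-4 + 2), j) + P(144)) - 18921) = 1/(((-64 - 1*(-139) + 7*(-2*(-4 + 2)))/(-8 - 2*(-4 + 2)) + (2/3 + (1/3)*144**2 + (11/3)*144)) - 18921) = 1/(((-64 + 139 + 7*(-2*(-2)))/(-8 - 2*(-2)) + (2/3 + (1/3)*20736 + 528)) - 18921) = 1/(((-64 + 139 + 7*4)/(-8 + 4) + (2/3 + 6912 + 528)) - 18921) = 1/(((-64 + 139 + 28)/(-4) + 22322/3) - 18921) = 1/((-1/4*103 + 22322/3) - 18921) = 1/((-103/4 + 22322/3) - 18921) = 1/(88979/12 - 18921) = 1/(-138073/12) = -12/138073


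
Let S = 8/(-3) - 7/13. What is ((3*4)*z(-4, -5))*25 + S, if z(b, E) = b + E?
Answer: -105425/39 ≈ -2703.2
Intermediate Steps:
S = -125/39 (S = 8*(-⅓) - 7*1/13 = -8/3 - 7/13 = -125/39 ≈ -3.2051)
z(b, E) = E + b
((3*4)*z(-4, -5))*25 + S = ((3*4)*(-5 - 4))*25 - 125/39 = (12*(-9))*25 - 125/39 = -108*25 - 125/39 = -2700 - 125/39 = -105425/39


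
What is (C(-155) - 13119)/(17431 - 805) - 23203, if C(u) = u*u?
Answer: -192881086/8313 ≈ -23202.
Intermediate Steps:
C(u) = u**2
(C(-155) - 13119)/(17431 - 805) - 23203 = ((-155)**2 - 13119)/(17431 - 805) - 23203 = (24025 - 13119)/16626 - 23203 = 10906*(1/16626) - 23203 = 5453/8313 - 23203 = -192881086/8313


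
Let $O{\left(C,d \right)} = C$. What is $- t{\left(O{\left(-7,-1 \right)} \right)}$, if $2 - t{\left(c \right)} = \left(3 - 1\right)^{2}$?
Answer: $2$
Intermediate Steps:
$t{\left(c \right)} = -2$ ($t{\left(c \right)} = 2 - \left(3 - 1\right)^{2} = 2 - 2^{2} = 2 - 4 = -2$)
$- t{\left(O{\left(-7,-1 \right)} \right)} = \left(-1\right) \left(-2\right) = 2$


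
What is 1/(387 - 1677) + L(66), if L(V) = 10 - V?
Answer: -72241/1290 ≈ -56.001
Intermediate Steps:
1/(387 - 1677) + L(66) = 1/(387 - 1677) + (10 - 1*66) = 1/(-1290) + (10 - 66) = -1/1290 - 56 = -72241/1290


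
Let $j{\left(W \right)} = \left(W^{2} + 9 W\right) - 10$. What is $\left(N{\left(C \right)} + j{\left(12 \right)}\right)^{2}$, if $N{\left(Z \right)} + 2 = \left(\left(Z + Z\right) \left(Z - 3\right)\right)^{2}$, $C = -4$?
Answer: $11397376$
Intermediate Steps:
$j{\left(W \right)} = -10 + W^{2} + 9 W$
$N{\left(Z \right)} = -2 + 4 Z^{2} \left(-3 + Z\right)^{2}$ ($N{\left(Z \right)} = -2 + \left(\left(Z + Z\right) \left(Z - 3\right)\right)^{2} = -2 + \left(2 Z \left(-3 + Z\right)\right)^{2} = -2 + 4 Z^{2} \left(-3 + Z\right)^{2}$)
$\left(N{\left(C \right)} + j{\left(12 \right)}\right)^{2} = \left(\left(-2 + 4 \left(-4\right)^{2} \left(-3 - 4\right)^{2}\right) + \left(-10 + 12^{2} + 9 \cdot 12\right)\right)^{2} = \left(\left(-2 + 4 \cdot 16 \left(-7\right)^{2}\right) + \left(-10 + 144 + 108\right)\right)^{2} = \left(\left(-2 + 4 \cdot 16 \cdot 49\right) + 242\right)^{2} = \left(\left(-2 + 3136\right) + 242\right)^{2} = \left(3134 + 242\right)^{2} = 3376^{2} = 11397376$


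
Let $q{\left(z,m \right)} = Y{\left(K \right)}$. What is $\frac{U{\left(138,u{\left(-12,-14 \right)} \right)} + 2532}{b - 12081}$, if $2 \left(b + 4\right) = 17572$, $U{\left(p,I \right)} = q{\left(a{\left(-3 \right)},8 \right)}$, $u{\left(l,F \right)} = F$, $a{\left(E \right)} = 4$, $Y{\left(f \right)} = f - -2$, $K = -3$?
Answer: $- \frac{2531}{3299} \approx -0.7672$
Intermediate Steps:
$Y{\left(f \right)} = 2 + f$ ($Y{\left(f \right)} = f + 2 = 2 + f$)
$q{\left(z,m \right)} = -1$ ($q{\left(z,m \right)} = 2 - 3 = -1$)
$U{\left(p,I \right)} = -1$
$b = 8782$ ($b = -4 + \frac{1}{2} \cdot 17572 = -4 + 8786 = 8782$)
$\frac{U{\left(138,u{\left(-12,-14 \right)} \right)} + 2532}{b - 12081} = \frac{-1 + 2532}{8782 - 12081} = \frac{2531}{-3299} = 2531 \left(- \frac{1}{3299}\right) = - \frac{2531}{3299}$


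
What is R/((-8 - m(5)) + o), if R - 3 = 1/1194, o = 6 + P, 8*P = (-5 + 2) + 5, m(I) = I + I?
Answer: -7166/28059 ≈ -0.25539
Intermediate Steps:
m(I) = 2*I
P = ¼ (P = ((-5 + 2) + 5)/8 = (-3 + 5)/8 = (⅛)*2 = ¼ ≈ 0.25000)
o = 25/4 (o = 6 + ¼ = 25/4 ≈ 6.2500)
R = 3583/1194 (R = 3 + 1/1194 = 3583/1194 ≈ 3.0008)
R/((-8 - m(5)) + o) = (3583/1194)/((-8 - 2*5) + 25/4) = (3583/1194)/((-8 - 1*10) + 25/4) = (3583/1194)/((-8 - 10) + 25/4) = (3583/1194)/(-18 + 25/4) = (3583/1194)/(-47/4) = -4/47*3583/1194 = -7166/28059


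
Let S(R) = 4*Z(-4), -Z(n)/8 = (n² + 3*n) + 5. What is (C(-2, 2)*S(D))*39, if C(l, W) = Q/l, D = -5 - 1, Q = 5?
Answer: 28080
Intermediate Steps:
D = -6
C(l, W) = 5/l
Z(n) = -40 - 24*n - 8*n² (Z(n) = -8*((n² + 3*n) + 5) = -8*(5 + n² + 3*n) = -40 - 24*n - 8*n²)
S(R) = -288 (S(R) = 4*(-40 - 24*(-4) - 8*(-4)²) = 4*(-40 + 96 - 8*16) = 4*(-40 + 96 - 128) = 4*(-72) = -288)
(C(-2, 2)*S(D))*39 = ((5/(-2))*(-288))*39 = ((5*(-½))*(-288))*39 = -5/2*(-288)*39 = 720*39 = 28080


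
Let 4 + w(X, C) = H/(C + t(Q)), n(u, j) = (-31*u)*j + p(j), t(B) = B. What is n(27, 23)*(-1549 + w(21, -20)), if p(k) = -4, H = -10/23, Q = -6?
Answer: 8940905210/299 ≈ 2.9903e+7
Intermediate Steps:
H = -10/23 (H = -10*1/23 = -10/23 ≈ -0.43478)
n(u, j) = -4 - 31*j*u (n(u, j) = (-31*u)*j - 4 = -31*j*u - 4 = -4 - 31*j*u)
w(X, C) = -4 - 10/(23*(-6 + C)) (w(X, C) = -4 - 10/(23*(C - 6)) = -4 - 10/(23*(-6 + C)))
n(27, 23)*(-1549 + w(21, -20)) = (-4 - 31*23*27)*(-1549 + 2*(271 - 46*(-20))/(23*(-6 - 20))) = (-4 - 19251)*(-1549 + (2/23)*(271 + 920)/(-26)) = -19255*(-1549 + (2/23)*(-1/26)*1191) = -19255*(-1549 - 1191/299) = -19255*(-464342/299) = 8940905210/299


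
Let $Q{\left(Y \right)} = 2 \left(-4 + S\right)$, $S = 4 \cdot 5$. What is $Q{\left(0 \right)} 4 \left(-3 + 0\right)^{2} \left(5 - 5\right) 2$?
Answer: $0$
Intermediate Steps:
$S = 20$
$Q{\left(Y \right)} = 32$ ($Q{\left(Y \right)} = 2 \left(-4 + 20\right) = 2 \cdot 16 = 32$)
$Q{\left(0 \right)} 4 \left(-3 + 0\right)^{2} \left(5 - 5\right) 2 = 32 \cdot 4 \left(-3 + 0\right)^{2} \left(5 - 5\right) 2 = 128 \left(-3\right)^{2} \left(5 - 5\right) 2 = 128 \cdot 9 \cdot 0 \cdot 2 = 128 \cdot 0 \cdot 2 = 128 \cdot 0 = 0$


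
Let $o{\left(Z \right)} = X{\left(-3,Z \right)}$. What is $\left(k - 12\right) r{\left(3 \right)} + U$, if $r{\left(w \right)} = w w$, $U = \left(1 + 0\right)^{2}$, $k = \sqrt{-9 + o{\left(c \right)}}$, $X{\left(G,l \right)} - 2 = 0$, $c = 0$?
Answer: $-107 + 9 i \sqrt{7} \approx -107.0 + 23.812 i$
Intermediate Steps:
$X{\left(G,l \right)} = 2$ ($X{\left(G,l \right)} = 2 + 0 = 2$)
$o{\left(Z \right)} = 2$
$k = i \sqrt{7}$ ($k = \sqrt{-9 + 2} = \sqrt{-7} = i \sqrt{7} \approx 2.6458 i$)
$U = 1$ ($U = 1^{2} = 1$)
$r{\left(w \right)} = w^{2}$
$\left(k - 12\right) r{\left(3 \right)} + U = \left(i \sqrt{7} - 12\right) 3^{2} + 1 = \left(i \sqrt{7} - 12\right) 9 + 1 = \left(-12 + i \sqrt{7}\right) 9 + 1 = \left(-108 + 9 i \sqrt{7}\right) + 1 = -107 + 9 i \sqrt{7}$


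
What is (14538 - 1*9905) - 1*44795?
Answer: -40162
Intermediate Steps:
(14538 - 1*9905) - 1*44795 = (14538 - 9905) - 44795 = 4633 - 44795 = -40162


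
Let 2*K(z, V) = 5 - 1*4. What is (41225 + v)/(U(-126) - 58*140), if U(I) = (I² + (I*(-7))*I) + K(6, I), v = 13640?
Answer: -109730/206751 ≈ -0.53074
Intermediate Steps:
K(z, V) = ½ (K(z, V) = (5 - 1*4)/2 = (5 - 4)/2 = (½)*1 = ½)
U(I) = ½ - 6*I² (U(I) = (I² + (I*(-7))*I) + ½ = (I² + (-7*I)*I) + ½ = (I² - 7*I²) + ½ = -6*I² + ½ = ½ - 6*I²)
(41225 + v)/(U(-126) - 58*140) = (41225 + 13640)/((½ - 6*(-126)²) - 58*140) = 54865/((½ - 6*15876) - 8120) = 54865/((½ - 95256) - 8120) = 54865/(-190511/2 - 8120) = 54865/(-206751/2) = 54865*(-2/206751) = -109730/206751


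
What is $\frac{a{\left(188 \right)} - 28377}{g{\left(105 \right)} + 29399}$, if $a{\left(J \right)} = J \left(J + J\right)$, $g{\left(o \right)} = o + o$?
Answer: $\frac{1459}{1021} \approx 1.429$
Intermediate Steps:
$g{\left(o \right)} = 2 o$
$a{\left(J \right)} = 2 J^{2}$ ($a{\left(J \right)} = J 2 J = 2 J^{2}$)
$\frac{a{\left(188 \right)} - 28377}{g{\left(105 \right)} + 29399} = \frac{2 \cdot 188^{2} - 28377}{2 \cdot 105 + 29399} = \frac{2 \cdot 35344 - 28377}{210 + 29399} = \frac{70688 - 28377}{29609} = 42311 \cdot \frac{1}{29609} = \frac{1459}{1021}$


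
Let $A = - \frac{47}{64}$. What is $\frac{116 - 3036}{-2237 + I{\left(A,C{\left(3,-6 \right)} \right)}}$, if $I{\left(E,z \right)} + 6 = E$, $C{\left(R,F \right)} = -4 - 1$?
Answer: $\frac{186880}{143599} \approx 1.3014$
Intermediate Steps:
$C{\left(R,F \right)} = -5$
$A = - \frac{47}{64}$ ($A = \left(-47\right) \frac{1}{64} = - \frac{47}{64} \approx -0.73438$)
$I{\left(E,z \right)} = -6 + E$
$\frac{116 - 3036}{-2237 + I{\left(A,C{\left(3,-6 \right)} \right)}} = \frac{116 - 3036}{-2237 - \frac{431}{64}} = - \frac{2920}{-2237 - \frac{431}{64}} = - \frac{2920}{- \frac{143599}{64}} = \left(-2920\right) \left(- \frac{64}{143599}\right) = \frac{186880}{143599}$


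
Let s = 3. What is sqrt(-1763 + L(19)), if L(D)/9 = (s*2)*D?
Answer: I*sqrt(737) ≈ 27.148*I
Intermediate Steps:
L(D) = 54*D (L(D) = 9*((3*2)*D) = 9*(6*D) = 54*D)
sqrt(-1763 + L(19)) = sqrt(-1763 + 54*19) = sqrt(-1763 + 1026) = sqrt(-737) = I*sqrt(737)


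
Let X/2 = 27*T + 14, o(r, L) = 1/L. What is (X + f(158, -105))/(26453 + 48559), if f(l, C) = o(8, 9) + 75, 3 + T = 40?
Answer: 9455/337554 ≈ 0.028010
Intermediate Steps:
T = 37 (T = -3 + 40 = 37)
f(l, C) = 676/9 (f(l, C) = 1/9 + 75 = ⅑ + 75 = 676/9)
X = 2026 (X = 2*(27*37 + 14) = 2*(999 + 14) = 2*1013 = 2026)
(X + f(158, -105))/(26453 + 48559) = (2026 + 676/9)/(26453 + 48559) = (18910/9)/75012 = (18910/9)*(1/75012) = 9455/337554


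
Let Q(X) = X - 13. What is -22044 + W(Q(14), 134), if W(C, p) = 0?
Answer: -22044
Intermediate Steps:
Q(X) = -13 + X
-22044 + W(Q(14), 134) = -22044 + 0 = -22044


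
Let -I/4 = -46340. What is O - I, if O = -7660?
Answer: -193020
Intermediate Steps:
I = 185360 (I = -4*(-46340) = 185360)
O - I = -7660 - 1*185360 = -7660 - 185360 = -193020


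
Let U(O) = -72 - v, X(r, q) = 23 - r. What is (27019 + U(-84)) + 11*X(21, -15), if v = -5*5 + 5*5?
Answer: 26969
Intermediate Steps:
v = 0 (v = -25 + 25 = 0)
U(O) = -72 (U(O) = -72 - 1*0 = -72 + 0 = -72)
(27019 + U(-84)) + 11*X(21, -15) = (27019 - 72) + 11*(23 - 1*21) = 26947 + 11*(23 - 21) = 26947 + 11*2 = 26947 + 22 = 26969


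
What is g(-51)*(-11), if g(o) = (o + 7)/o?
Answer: -484/51 ≈ -9.4902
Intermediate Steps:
g(o) = (7 + o)/o
g(-51)*(-11) = ((7 - 51)/(-51))*(-11) = -1/51*(-44)*(-11) = (44/51)*(-11) = -484/51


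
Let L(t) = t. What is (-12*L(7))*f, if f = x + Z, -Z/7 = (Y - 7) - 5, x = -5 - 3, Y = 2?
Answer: -5208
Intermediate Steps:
x = -8
Z = 70 (Z = -7*((2 - 7) - 5) = -7*(-5 - 5) = -7*(-10) = 70)
f = 62 (f = -8 + 70 = 62)
(-12*L(7))*f = -12*7*62 = -84*62 = -5208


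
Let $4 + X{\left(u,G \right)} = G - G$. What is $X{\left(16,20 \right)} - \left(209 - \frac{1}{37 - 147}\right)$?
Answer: $- \frac{23431}{110} \approx -213.01$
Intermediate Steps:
$X{\left(u,G \right)} = -4$ ($X{\left(u,G \right)} = -4 + \left(G - G\right) = -4 + 0 = -4$)
$X{\left(16,20 \right)} - \left(209 - \frac{1}{37 - 147}\right) = -4 - \left(209 - \frac{1}{37 - 147}\right) = -4 - \left(209 - \frac{1}{-110}\right) = -4 - \frac{22991}{110} = - \frac{23431}{110}$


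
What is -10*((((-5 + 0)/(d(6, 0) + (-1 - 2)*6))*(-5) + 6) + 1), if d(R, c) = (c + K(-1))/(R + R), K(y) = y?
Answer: -12190/217 ≈ -56.175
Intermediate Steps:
d(R, c) = (-1 + c)/(2*R) (d(R, c) = (c - 1)/(R + R) = (-1 + c)/((2*R)) = (-1 + c)*(1/(2*R)) = (-1 + c)/(2*R))
-10*((((-5 + 0)/(d(6, 0) + (-1 - 2)*6))*(-5) + 6) + 1) = -10*((((-5 + 0)/((1/2)*(-1 + 0)/6 + (-1 - 2)*6))*(-5) + 6) + 1) = -10*((-5/((1/2)*(1/6)*(-1) - 3*6)*(-5) + 6) + 1) = -10*((-5/(-1/12 - 18)*(-5) + 6) + 1) = -10*((-5/(-217/12)*(-5) + 6) + 1) = -10*((-5*(-12/217)*(-5) + 6) + 1) = -10*(((60/217)*(-5) + 6) + 1) = -10*((-300/217 + 6) + 1) = -10*(1002/217 + 1) = -10*1219/217 = -12190/217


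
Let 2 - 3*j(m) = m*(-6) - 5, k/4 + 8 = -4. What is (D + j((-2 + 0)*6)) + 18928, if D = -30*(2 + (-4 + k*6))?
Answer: 82819/3 ≈ 27606.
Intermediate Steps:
k = -48 (k = -32 + 4*(-4) = -32 - 16 = -48)
j(m) = 7/3 + 2*m (j(m) = ⅔ - (m*(-6) - 5)/3 = ⅔ - (-6*m - 5)/3 = ⅔ - (-5 - 6*m)/3 = ⅔ + (5/3 + 2*m) = 7/3 + 2*m)
D = 8700 (D = -30*(2 + (-4 - 48*6)) = -30*(2 + (-4 - 288)) = -30*(2 - 292) = -30*(-290) = 8700)
(D + j((-2 + 0)*6)) + 18928 = (8700 + (7/3 + 2*((-2 + 0)*6))) + 18928 = (8700 + (7/3 + 2*(-2*6))) + 18928 = (8700 + (7/3 + 2*(-12))) + 18928 = (8700 + (7/3 - 24)) + 18928 = (8700 - 65/3) + 18928 = 26035/3 + 18928 = 82819/3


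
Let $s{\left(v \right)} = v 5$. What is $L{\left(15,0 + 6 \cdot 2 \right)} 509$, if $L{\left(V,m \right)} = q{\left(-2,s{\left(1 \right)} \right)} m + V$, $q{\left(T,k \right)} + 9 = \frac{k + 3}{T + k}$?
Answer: $-31049$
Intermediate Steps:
$s{\left(v \right)} = 5 v$
$q{\left(T,k \right)} = -9 + \frac{3 + k}{T + k}$ ($q{\left(T,k \right)} = -9 + \frac{k + 3}{T + k} = -9 + \frac{3 + k}{T + k}$)
$L{\left(V,m \right)} = V - \frac{19 m}{3}$ ($L{\left(V,m \right)} = \frac{3 - -18 - 8 \cdot 5 \cdot 1}{-2 + 5 \cdot 1} m + V = \frac{3 + 18 - 40}{-2 + 5} m + V = \frac{3 + 18 - 40}{3} m + V = \frac{1}{3} \left(-19\right) m + V = - \frac{19 m}{3} + V = V - \frac{19 m}{3}$)
$L{\left(15,0 + 6 \cdot 2 \right)} 509 = \left(15 - \frac{19 \left(0 + 6 \cdot 2\right)}{3}\right) 509 = \left(15 - \frac{19 \left(0 + 12\right)}{3}\right) 509 = \left(15 - 76\right) 509 = \left(-61\right) 509 = -31049$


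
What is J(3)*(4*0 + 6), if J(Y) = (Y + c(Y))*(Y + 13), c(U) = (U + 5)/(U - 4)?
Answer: -480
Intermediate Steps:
c(U) = (5 + U)/(-4 + U)
J(Y) = (13 + Y)*(Y + (5 + Y)/(-4 + Y)) (J(Y) = (Y + (5 + Y)/(-4 + Y))*(Y + 13) = (Y + (5 + Y)/(-4 + Y))*(13 + Y) = (13 + Y)*(Y + (5 + Y)/(-4 + Y)))
J(3)*(4*0 + 6) = ((65 + 3**3 - 34*3 + 10*3**2)/(-4 + 3))*(4*0 + 6) = ((65 + 27 - 102 + 10*9)/(-1))*(0 + 6) = -(65 + 27 - 102 + 90)*6 = -1*80*6 = -80*6 = -480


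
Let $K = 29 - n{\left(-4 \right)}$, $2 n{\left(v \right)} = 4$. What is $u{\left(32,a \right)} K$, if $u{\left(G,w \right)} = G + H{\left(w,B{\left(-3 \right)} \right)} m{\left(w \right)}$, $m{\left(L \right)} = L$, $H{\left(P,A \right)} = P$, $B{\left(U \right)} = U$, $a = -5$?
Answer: $1539$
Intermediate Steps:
$n{\left(v \right)} = 2$ ($n{\left(v \right)} = \frac{1}{2} \cdot 4 = 2$)
$u{\left(G,w \right)} = G + w^{2}$ ($u{\left(G,w \right)} = G + w w = G + w^{2}$)
$K = 27$ ($K = 29 - 2 = 27$)
$u{\left(32,a \right)} K = \left(32 + \left(-5\right)^{2}\right) 27 = \left(32 + 25\right) 27 = 57 \cdot 27 = 1539$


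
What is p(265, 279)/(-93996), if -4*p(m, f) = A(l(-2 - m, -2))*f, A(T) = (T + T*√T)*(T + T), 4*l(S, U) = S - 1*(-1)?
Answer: 78337/11936 + 78337*I*√266/23872 ≈ 6.5631 + 53.52*I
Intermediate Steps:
l(S, U) = ¼ + S/4 (l(S, U) = (S - 1*(-1))/4 = (S + 1)/4 = (1 + S)/4 = ¼ + S/4)
A(T) = 2*T*(T + T^(3/2)) (A(T) = (T + T^(3/2))*(2*T) = 2*T*(T + T^(3/2)))
p(m, f) = -f*(2*(-¼ - m/4)² + 2*(-¼ - m/4)^(5/2))/4 (p(m, f) = -(2*(¼ + (-2 - m)/4)² + 2*(¼ + (-2 - m)/4)^(5/2))*f/4 = -(2*(¼ + (-½ - m/4))² + 2*(¼ + (-½ - m/4))^(5/2))*f/4 = -(2*(-¼ - m/4)² + 2*(-¼ - m/4)^(5/2))*f/4 = -f*(2*(-¼ - m/4)² + 2*(-¼ - m/4)^(5/2))/4)
p(265, 279)/(-93996) = -1/64*279*((-1 - 1*265)^(5/2) + 2*(1 + 265)²)/(-93996) = -1/64*279*((-1 - 265)^(5/2) + 2*266²)*(-1/93996) = -1/64*279*((-266)^(5/2) + 2*70756)*(-1/93996) = -1/64*279*(70756*I*√266 + 141512)*(-1/93996) = -1/64*279*(141512 + 70756*I*√266)*(-1/93996) = (-4935231/8 - 4935231*I*√266/16)*(-1/93996) = 78337/11936 + 78337*I*√266/23872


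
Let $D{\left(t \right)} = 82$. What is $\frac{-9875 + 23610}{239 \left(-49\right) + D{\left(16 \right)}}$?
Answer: $- \frac{13735}{11629} \approx -1.1811$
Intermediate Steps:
$\frac{-9875 + 23610}{239 \left(-49\right) + D{\left(16 \right)}} = \frac{-9875 + 23610}{239 \left(-49\right) + 82} = \frac{13735}{-11711 + 82} = \frac{13735}{-11629} = 13735 \left(- \frac{1}{11629}\right) = - \frac{13735}{11629}$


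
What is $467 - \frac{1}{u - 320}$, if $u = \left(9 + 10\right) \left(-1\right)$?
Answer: $\frac{158314}{339} \approx 467.0$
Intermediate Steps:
$u = -19$ ($u = 19 \left(-1\right) = -19$)
$467 - \frac{1}{u - 320} = 467 - \frac{1}{-19 - 320} = 467 - \frac{1}{-339} = 467 - - \frac{1}{339} = 467 + \frac{1}{339} = \frac{158314}{339}$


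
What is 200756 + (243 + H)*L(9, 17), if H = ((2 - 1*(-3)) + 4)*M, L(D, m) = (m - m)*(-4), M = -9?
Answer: 200756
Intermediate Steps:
L(D, m) = 0 (L(D, m) = 0*(-4) = 0)
H = -81 (H = ((2 - 1*(-3)) + 4)*(-9) = ((2 + 3) + 4)*(-9) = (5 + 4)*(-9) = 9*(-9) = -81)
200756 + (243 + H)*L(9, 17) = 200756 + (243 - 81)*0 = 200756 + 162*0 = 200756 + 0 = 200756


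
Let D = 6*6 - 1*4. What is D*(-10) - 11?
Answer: -331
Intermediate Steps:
D = 32 (D = 36 - 4 = 32)
D*(-10) - 11 = 32*(-10) - 11 = -320 - 11 = -331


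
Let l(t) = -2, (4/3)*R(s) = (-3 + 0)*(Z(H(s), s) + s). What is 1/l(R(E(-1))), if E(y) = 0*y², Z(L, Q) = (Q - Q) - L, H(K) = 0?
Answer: -½ ≈ -0.50000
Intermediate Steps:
Z(L, Q) = -L (Z(L, Q) = 0 - L = -L)
E(y) = 0
R(s) = -9*s/4 (R(s) = 3*((-3 + 0)*(-1*0 + s))/4 = 3*(-3*(0 + s))/4 = 3*(-3*s)/4 = -9*s/4)
1/l(R(E(-1))) = 1/(-2) = -½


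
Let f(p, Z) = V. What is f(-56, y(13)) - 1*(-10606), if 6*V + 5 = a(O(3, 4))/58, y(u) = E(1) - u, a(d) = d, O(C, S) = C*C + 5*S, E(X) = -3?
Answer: 42421/4 ≈ 10605.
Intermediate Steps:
O(C, S) = C² + 5*S
y(u) = -3 - u
V = -¾ (V = -⅚ + ((3² + 5*4)/58)/6 = -⅚ + ((9 + 20)*(1/58))/6 = -⅚ + (29*(1/58))/6 = -⅚ + (⅙)*(½) = -⅚ + 1/12 = -¾ ≈ -0.75000)
f(p, Z) = -¾
f(-56, y(13)) - 1*(-10606) = -¾ - 1*(-10606) = -¾ + 10606 = 42421/4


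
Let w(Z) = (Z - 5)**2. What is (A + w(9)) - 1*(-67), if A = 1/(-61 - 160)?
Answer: 18342/221 ≈ 82.995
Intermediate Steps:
w(Z) = (-5 + Z)**2
A = -1/221 (A = 1/(-221) = -1/221 ≈ -0.0045249)
(A + w(9)) - 1*(-67) = (-1/221 + (-5 + 9)**2) - 1*(-67) = (-1/221 + 4**2) + 67 = (-1/221 + 16) + 67 = 3535/221 + 67 = 18342/221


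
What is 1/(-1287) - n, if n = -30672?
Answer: 39474863/1287 ≈ 30672.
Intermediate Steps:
1/(-1287) - n = 1/(-1287) - 1*(-30672) = -1/1287 + 30672 = 39474863/1287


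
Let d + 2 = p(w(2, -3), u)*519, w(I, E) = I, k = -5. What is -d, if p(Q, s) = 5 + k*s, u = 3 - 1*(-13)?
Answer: 38927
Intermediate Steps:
u = 16 (u = 3 + 13 = 16)
p(Q, s) = 5 - 5*s
d = -38927 (d = -2 + (5 - 5*16)*519 = -2 + (5 - 80)*519 = -2 - 75*519 = -2 - 38925 = -38927)
-d = -1*(-38927) = 38927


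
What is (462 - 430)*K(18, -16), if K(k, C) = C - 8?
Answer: -768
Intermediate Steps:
K(k, C) = -8 + C
(462 - 430)*K(18, -16) = (462 - 430)*(-8 - 16) = 32*(-24) = -768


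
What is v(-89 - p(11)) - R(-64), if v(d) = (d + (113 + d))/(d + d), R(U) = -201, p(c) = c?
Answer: 40287/200 ≈ 201.44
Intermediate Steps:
v(d) = (113 + 2*d)/(2*d) (v(d) = (113 + 2*d)/((2*d)) = (113 + 2*d)*(1/(2*d)) = (113 + 2*d)/(2*d))
v(-89 - p(11)) - R(-64) = (113/2 + (-89 - 1*11))/(-89 - 1*11) - 1*(-201) = (113/2 + (-89 - 11))/(-89 - 11) + 201 = (113/2 - 100)/(-100) + 201 = -1/100*(-87/2) + 201 = 87/200 + 201 = 40287/200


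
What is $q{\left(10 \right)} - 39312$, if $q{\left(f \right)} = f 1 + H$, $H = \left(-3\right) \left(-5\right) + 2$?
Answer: $-39285$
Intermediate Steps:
$H = 17$ ($H = 15 + 2 = 17$)
$q{\left(f \right)} = 17 + f$ ($q{\left(f \right)} = f 1 + 17 = f + 17 = 17 + f$)
$q{\left(10 \right)} - 39312 = \left(17 + 10\right) - 39312 = 27 - 39312 = -39285$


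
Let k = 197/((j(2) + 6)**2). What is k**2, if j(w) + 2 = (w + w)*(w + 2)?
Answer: 38809/160000 ≈ 0.24256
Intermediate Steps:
j(w) = -2 + 2*w*(2 + w) (j(w) = -2 + (w + w)*(w + 2) = -2 + (2*w)*(2 + w) = -2 + 2*w*(2 + w))
k = 197/400 (k = 197/(((-2 + 2*2**2 + 4*2) + 6)**2) = 197/(((-2 + 2*4 + 8) + 6)**2) = 197/(((-2 + 8 + 8) + 6)**2) = 197/((14 + 6)**2) = 197/(20**2) = 197/400 ≈ 0.49250)
k**2 = (197/400)**2 = 38809/160000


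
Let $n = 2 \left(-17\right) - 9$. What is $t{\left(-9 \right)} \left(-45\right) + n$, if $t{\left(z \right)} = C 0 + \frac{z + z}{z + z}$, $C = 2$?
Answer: $-88$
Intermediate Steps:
$t{\left(z \right)} = 1$ ($t{\left(z \right)} = 2 \cdot 0 + \frac{z + z}{z + z} = 0 + \frac{2 z}{2 z} = 0 + 2 z \frac{1}{2 z} = 0 + 1 = 1$)
$n = -43$ ($n = -34 - 9 = -43$)
$t{\left(-9 \right)} \left(-45\right) + n = 1 \left(-45\right) - 43 = -45 - 43 = -88$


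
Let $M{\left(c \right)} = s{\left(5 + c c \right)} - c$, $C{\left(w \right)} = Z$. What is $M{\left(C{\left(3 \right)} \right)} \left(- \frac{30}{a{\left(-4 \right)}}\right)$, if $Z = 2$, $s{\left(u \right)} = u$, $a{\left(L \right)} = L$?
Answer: $\frac{105}{2} \approx 52.5$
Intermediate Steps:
$C{\left(w \right)} = 2$
$M{\left(c \right)} = 5 + c^{2} - c$ ($M{\left(c \right)} = \left(5 + c c\right) - c = \left(5 + c^{2}\right) - c = 5 + c^{2} - c$)
$M{\left(C{\left(3 \right)} \right)} \left(- \frac{30}{a{\left(-4 \right)}}\right) = \left(5 + 2^{2} - 2\right) \left(- \frac{30}{-4}\right) = \left(5 + 4 - 2\right) \left(\left(-30\right) \left(- \frac{1}{4}\right)\right) = 7 \cdot \frac{15}{2} = \frac{105}{2}$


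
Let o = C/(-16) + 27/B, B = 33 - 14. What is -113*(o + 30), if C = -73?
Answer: -1236107/304 ≈ -4066.1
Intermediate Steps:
B = 19
o = 1819/304 (o = -73/(-16) + 27/19 = -73*(-1/16) + 27*(1/19) = 73/16 + 27/19 = 1819/304 ≈ 5.9836)
-113*(o + 30) = -113*(1819/304 + 30) = -113*10939/304 = -1236107/304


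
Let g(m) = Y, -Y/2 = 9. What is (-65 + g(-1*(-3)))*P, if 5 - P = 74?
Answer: 5727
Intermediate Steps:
Y = -18 (Y = -2*9 = -18)
g(m) = -18
P = -69 (P = 5 - 1*74 = 5 - 74 = -69)
(-65 + g(-1*(-3)))*P = (-65 - 18)*(-69) = -83*(-69) = 5727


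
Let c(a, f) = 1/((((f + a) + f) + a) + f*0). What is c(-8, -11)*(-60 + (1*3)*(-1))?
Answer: 63/38 ≈ 1.6579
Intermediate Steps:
c(a, f) = 1/(2*a + 2*f) (c(a, f) = 1/((((a + f) + f) + a) + 0) = 1/(((a + 2*f) + a) + 0) = 1/((2*a + 2*f) + 0) = 1/(2*a + 2*f))
c(-8, -11)*(-60 + (1*3)*(-1)) = (1/(2*(-8 - 11)))*(-60 + (1*3)*(-1)) = ((½)/(-19))*(-60 + 3*(-1)) = ((½)*(-1/19))*(-60 - 3) = -1/38*(-63) = 63/38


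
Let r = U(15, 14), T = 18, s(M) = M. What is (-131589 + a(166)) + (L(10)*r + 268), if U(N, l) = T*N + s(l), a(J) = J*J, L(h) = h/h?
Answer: -103481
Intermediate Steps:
L(h) = 1
a(J) = J²
U(N, l) = l + 18*N (U(N, l) = 18*N + l = l + 18*N)
r = 284 (r = 14 + 18*15 = 14 + 270 = 284)
(-131589 + a(166)) + (L(10)*r + 268) = (-131589 + 166²) + (1*284 + 268) = (-131589 + 27556) + (284 + 268) = -104033 + 552 = -103481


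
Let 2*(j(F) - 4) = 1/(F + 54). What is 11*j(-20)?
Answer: 3003/68 ≈ 44.162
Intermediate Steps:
j(F) = 4 + 1/(2*(54 + F)) (j(F) = 4 + 1/(2*(F + 54)) = 4 + 1/(2*(54 + F)))
11*j(-20) = 11*((433 + 8*(-20))/(2*(54 - 20))) = 11*((½)*(433 - 160)/34) = 11*((½)*(1/34)*273) = 11*(273/68) = 3003/68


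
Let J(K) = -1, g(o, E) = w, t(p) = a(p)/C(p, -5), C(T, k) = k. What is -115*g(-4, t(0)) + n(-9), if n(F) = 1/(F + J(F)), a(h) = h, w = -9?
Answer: 10349/10 ≈ 1034.9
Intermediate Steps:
t(p) = -p/5 (t(p) = p/(-5) = p*(-⅕) = -p/5)
g(o, E) = -9
n(F) = 1/(-1 + F) (n(F) = 1/(F - 1) = 1/(-1 + F))
-115*g(-4, t(0)) + n(-9) = -115*(-9) + 1/(-1 - 9) = 1035 + 1/(-10) = 1035 - ⅒ = 10349/10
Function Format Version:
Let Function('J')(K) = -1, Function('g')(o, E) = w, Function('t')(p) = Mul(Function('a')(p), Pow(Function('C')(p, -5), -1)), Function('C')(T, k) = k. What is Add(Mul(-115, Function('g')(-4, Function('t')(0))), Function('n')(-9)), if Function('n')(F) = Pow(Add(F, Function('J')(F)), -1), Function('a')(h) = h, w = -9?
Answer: Rational(10349, 10) ≈ 1034.9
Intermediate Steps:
Function('t')(p) = Mul(Rational(-1, 5), p) (Function('t')(p) = Mul(p, Pow(-5, -1)) = Mul(p, Rational(-1, 5)) = Mul(Rational(-1, 5), p))
Function('g')(o, E) = -9
Function('n')(F) = Pow(Add(-1, F), -1) (Function('n')(F) = Pow(Add(F, -1), -1) = Pow(Add(-1, F), -1))
Add(Mul(-115, Function('g')(-4, Function('t')(0))), Function('n')(-9)) = Add(Mul(-115, -9), Pow(Add(-1, -9), -1)) = Add(1035, Pow(-10, -1)) = Add(1035, Rational(-1, 10)) = Rational(10349, 10)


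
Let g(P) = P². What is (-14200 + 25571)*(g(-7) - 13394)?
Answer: -151745995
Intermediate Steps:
(-14200 + 25571)*(g(-7) - 13394) = (-14200 + 25571)*((-7)² - 13394) = 11371*(49 - 13394) = 11371*(-13345) = -151745995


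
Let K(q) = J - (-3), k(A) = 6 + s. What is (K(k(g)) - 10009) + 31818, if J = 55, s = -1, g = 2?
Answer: 21867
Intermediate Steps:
k(A) = 5 (k(A) = 6 - 1 = 5)
K(q) = 58 (K(q) = 55 - (-3) = 55 - 1*(-3) = 55 + 3 = 58)
(K(k(g)) - 10009) + 31818 = (58 - 10009) + 31818 = -9951 + 31818 = 21867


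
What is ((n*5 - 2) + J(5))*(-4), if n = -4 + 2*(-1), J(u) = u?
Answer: 108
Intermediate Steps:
n = -6 (n = -4 - 2 = -6)
((n*5 - 2) + J(5))*(-4) = ((-6*5 - 2) + 5)*(-4) = ((-30 - 2) + 5)*(-4) = (-32 + 5)*(-4) = -27*(-4) = 108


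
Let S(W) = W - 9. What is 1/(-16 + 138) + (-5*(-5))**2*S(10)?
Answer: 76251/122 ≈ 625.01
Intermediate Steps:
S(W) = -9 + W
1/(-16 + 138) + (-5*(-5))**2*S(10) = 1/(-16 + 138) + (-5*(-5))**2*(-9 + 10) = 1/122 + 25**2*1 = 1/122 + 625*1 = 1/122 + 625 = 76251/122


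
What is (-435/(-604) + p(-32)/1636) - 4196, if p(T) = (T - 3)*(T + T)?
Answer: -1036046901/247036 ≈ -4193.9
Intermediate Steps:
p(T) = 2*T*(-3 + T) (p(T) = (-3 + T)*(2*T) = 2*T*(-3 + T))
(-435/(-604) + p(-32)/1636) - 4196 = (-435/(-604) + (2*(-32)*(-3 - 32))/1636) - 4196 = (-435*(-1/604) + (2*(-32)*(-35))*(1/1636)) - 4196 = (435/604 + 2240*(1/1636)) - 4196 = (435/604 + 560/409) - 4196 = 516155/247036 - 4196 = -1036046901/247036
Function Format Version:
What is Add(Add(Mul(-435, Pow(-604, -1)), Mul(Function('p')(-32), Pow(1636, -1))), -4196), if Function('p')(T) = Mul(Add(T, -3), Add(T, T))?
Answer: Rational(-1036046901, 247036) ≈ -4193.9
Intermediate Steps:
Function('p')(T) = Mul(2, T, Add(-3, T)) (Function('p')(T) = Mul(Add(-3, T), Mul(2, T)) = Mul(2, T, Add(-3, T)))
Add(Add(Mul(-435, Pow(-604, -1)), Mul(Function('p')(-32), Pow(1636, -1))), -4196) = Add(Add(Mul(-435, Pow(-604, -1)), Mul(Mul(2, -32, Add(-3, -32)), Pow(1636, -1))), -4196) = Add(Add(Mul(-435, Rational(-1, 604)), Mul(Mul(2, -32, -35), Rational(1, 1636))), -4196) = Add(Add(Rational(435, 604), Mul(2240, Rational(1, 1636))), -4196) = Add(Add(Rational(435, 604), Rational(560, 409)), -4196) = Add(Rational(516155, 247036), -4196) = Rational(-1036046901, 247036)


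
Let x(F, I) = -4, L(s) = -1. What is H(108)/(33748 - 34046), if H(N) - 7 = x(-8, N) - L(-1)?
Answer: -2/149 ≈ -0.013423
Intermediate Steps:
H(N) = 4 (H(N) = 7 + (-4 - 1*(-1)) = 7 + (-4 + 1) = 7 - 3 = 4)
H(108)/(33748 - 34046) = 4/(33748 - 34046) = 4/(-298) = 4*(-1/298) = -2/149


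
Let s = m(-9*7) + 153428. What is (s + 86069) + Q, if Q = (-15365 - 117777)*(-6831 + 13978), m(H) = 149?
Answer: -951326228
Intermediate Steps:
s = 153577 (s = 149 + 153428 = 153577)
Q = -951565874 (Q = -133142*7147 = -951565874)
(s + 86069) + Q = (153577 + 86069) - 951565874 = 239646 - 951565874 = -951326228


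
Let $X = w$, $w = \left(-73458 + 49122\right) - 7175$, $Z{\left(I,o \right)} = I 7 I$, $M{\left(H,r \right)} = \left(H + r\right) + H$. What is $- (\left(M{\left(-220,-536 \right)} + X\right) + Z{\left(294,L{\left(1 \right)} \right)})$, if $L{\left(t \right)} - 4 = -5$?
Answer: $-572565$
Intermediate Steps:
$L{\left(t \right)} = -1$ ($L{\left(t \right)} = 4 - 5 = -1$)
$M{\left(H,r \right)} = r + 2 H$
$Z{\left(I,o \right)} = 7 I^{2}$ ($Z{\left(I,o \right)} = 7 I I = 7 I^{2}$)
$w = -31511$ ($w = -24336 - 7175 = -31511$)
$X = -31511$
$- (\left(M{\left(-220,-536 \right)} + X\right) + Z{\left(294,L{\left(1 \right)} \right)}) = - (\left(\left(-536 + 2 \left(-220\right)\right) - 31511\right) + 7 \cdot 294^{2}) = - (\left(\left(-536 - 440\right) - 31511\right) + 7 \cdot 86436) = - (\left(-976 - 31511\right) + 605052) = - (-32487 + 605052) = \left(-1\right) 572565 = -572565$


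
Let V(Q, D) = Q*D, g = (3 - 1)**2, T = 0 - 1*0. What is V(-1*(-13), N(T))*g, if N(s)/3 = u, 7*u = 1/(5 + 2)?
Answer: 156/49 ≈ 3.1837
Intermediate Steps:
T = 0 (T = 0 + 0 = 0)
g = 4 (g = 2**2 = 4)
u = 1/49 (u = 1/(7*(5 + 2)) = (1/7)/7 = (1/7)*(1/7) = 1/49 ≈ 0.020408)
N(s) = 3/49 (N(s) = 3*(1/49) = 3/49)
V(Q, D) = D*Q
V(-1*(-13), N(T))*g = (3*(-1*(-13))/49)*4 = ((3/49)*13)*4 = (39/49)*4 = 156/49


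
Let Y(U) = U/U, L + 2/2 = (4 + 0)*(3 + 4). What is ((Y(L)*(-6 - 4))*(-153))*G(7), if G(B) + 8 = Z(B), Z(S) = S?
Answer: -1530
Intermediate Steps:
L = 27 (L = -1 + (4 + 0)*(3 + 4) = -1 + 4*7 = -1 + 28 = 27)
G(B) = -8 + B
Y(U) = 1
((Y(L)*(-6 - 4))*(-153))*G(7) = ((1*(-6 - 4))*(-153))*(-8 + 7) = ((1*(-10))*(-153))*(-1) = -10*(-153)*(-1) = 1530*(-1) = -1530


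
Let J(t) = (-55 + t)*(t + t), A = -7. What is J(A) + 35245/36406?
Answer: 31635653/36406 ≈ 868.97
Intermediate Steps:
J(t) = 2*t*(-55 + t) (J(t) = (-55 + t)*(2*t) = 2*t*(-55 + t))
J(A) + 35245/36406 = 2*(-7)*(-55 - 7) + 35245/36406 = 2*(-7)*(-62) + 35245*(1/36406) = 868 + 35245/36406 = 31635653/36406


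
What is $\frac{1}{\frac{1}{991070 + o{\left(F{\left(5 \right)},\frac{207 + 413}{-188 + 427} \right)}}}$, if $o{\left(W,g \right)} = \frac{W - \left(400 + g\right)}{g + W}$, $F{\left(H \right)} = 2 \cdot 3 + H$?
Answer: $\frac{357765871}{361} \approx 9.9104 \cdot 10^{5}$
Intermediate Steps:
$F{\left(H \right)} = 6 + H$
$o{\left(W,g \right)} = \frac{-400 + W - g}{W + g}$
$\frac{1}{\frac{1}{991070 + o{\left(F{\left(5 \right)},\frac{207 + 413}{-188 + 427} \right)}}} = \frac{1}{\frac{1}{991070 + \frac{-400 + \left(6 + 5\right) - \frac{207 + 413}{-188 + 427}}{\left(6 + 5\right) + \frac{207 + 413}{-188 + 427}}}} = \frac{1}{\frac{1}{991070 + \frac{-400 + 11 - \frac{620}{239}}{11 + \frac{620}{239}}}} = \frac{1}{\frac{1}{991070 + \frac{-400 + 11 - \frac{620}{239}}{\frac{3249}{239}}}} = \frac{1}{\frac{1}{991070 + \frac{239}{3249} \left(- \frac{93591}{239}\right)}} = \frac{1}{\frac{1}{991070 - \frac{10399}{361}}} = \frac{1}{\frac{1}{\frac{357765871}{361}}} = \frac{1}{\frac{361}{357765871}} = \frac{357765871}{361}$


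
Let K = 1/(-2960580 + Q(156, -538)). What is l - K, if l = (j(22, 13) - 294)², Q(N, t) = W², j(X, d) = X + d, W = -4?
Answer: 198597593685/2960564 ≈ 67081.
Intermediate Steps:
Q(N, t) = 16 (Q(N, t) = (-4)² = 16)
K = -1/2960564 (K = 1/(-2960580 + 16) = 1/(-2960564) = -1/2960564 ≈ -3.3777e-7)
l = 67081 (l = ((22 + 13) - 294)² = (35 - 294)² = (-259)² = 67081)
l - K = 67081 - 1*(-1/2960564) = 67081 + 1/2960564 = 198597593685/2960564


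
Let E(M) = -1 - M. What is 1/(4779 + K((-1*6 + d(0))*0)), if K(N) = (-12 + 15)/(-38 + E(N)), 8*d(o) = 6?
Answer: 13/62126 ≈ 0.00020925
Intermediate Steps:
d(o) = 3/4 (d(o) = (1/8)*6 = 3/4)
K(N) = 3/(-39 - N) (K(N) = (-12 + 15)/(-38 + (-1 - N)) = 3/(-39 - N))
1/(4779 + K((-1*6 + d(0))*0)) = 1/(4779 - 3/(39 + (-1*6 + 3/4)*0)) = 1/(4779 - 3/(39 + (-6 + 3/4)*0)) = 1/(4779 - 3/(39 - 21/4*0)) = 1/(4779 - 3/(39 + 0)) = 1/(4779 - 3/39) = 1/(4779 - 3*1/39) = 1/(4779 - 1/13) = 1/(62126/13) = 13/62126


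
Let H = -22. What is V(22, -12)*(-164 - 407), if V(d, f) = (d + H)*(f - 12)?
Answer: 0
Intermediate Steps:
V(d, f) = (-22 + d)*(-12 + f) (V(d, f) = (d - 22)*(f - 12) = (-22 + d)*(-12 + f))
V(22, -12)*(-164 - 407) = (264 - 22*(-12) - 12*22 + 22*(-12))*(-164 - 407) = (264 + 264 - 264 - 264)*(-571) = 0*(-571) = 0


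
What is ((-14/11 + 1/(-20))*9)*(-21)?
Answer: 54999/220 ≈ 250.00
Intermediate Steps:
((-14/11 + 1/(-20))*9)*(-21) = ((-14*1/11 + 1*(-1/20))*9)*(-21) = ((-14/11 - 1/20)*9)*(-21) = -291/220*9*(-21) = -2619/220*(-21) = 54999/220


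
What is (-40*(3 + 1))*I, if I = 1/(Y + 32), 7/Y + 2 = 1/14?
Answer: -2160/383 ≈ -5.6397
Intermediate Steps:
Y = -98/27 (Y = 7/(-2 + 1/14) = 7/(-27/14) = 7*(-14/27) = -98/27 ≈ -3.6296)
I = 27/766 (I = 1/(-98/27 + 32) = 1/(766/27) = 27/766 ≈ 0.035248)
(-40*(3 + 1))*I = -40*(3 + 1)*(27/766) = -40*4*(27/766) = -160*27/766 = -2160/383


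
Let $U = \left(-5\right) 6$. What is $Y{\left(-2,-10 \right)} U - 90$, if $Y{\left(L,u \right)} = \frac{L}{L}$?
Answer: $-120$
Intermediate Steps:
$U = -30$
$Y{\left(L,u \right)} = 1$
$Y{\left(-2,-10 \right)} U - 90 = 1 \left(-30\right) - 90 = -30 - 90 = -120$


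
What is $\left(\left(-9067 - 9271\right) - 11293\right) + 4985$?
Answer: $-24646$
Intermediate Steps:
$\left(\left(-9067 - 9271\right) - 11293\right) + 4985 = \left(-18338 - 11293\right) + 4985 = -29631 + 4985 = -24646$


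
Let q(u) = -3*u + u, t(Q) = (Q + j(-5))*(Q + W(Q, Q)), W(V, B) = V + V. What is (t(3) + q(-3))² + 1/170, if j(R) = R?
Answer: 24481/170 ≈ 144.01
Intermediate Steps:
W(V, B) = 2*V
t(Q) = 3*Q*(-5 + Q) (t(Q) = (Q - 5)*(Q + 2*Q) = (-5 + Q)*(3*Q) = 3*Q*(-5 + Q))
q(u) = -2*u
(t(3) + q(-3))² + 1/170 = (3*3*(-5 + 3) - 2*(-3))² + 1/170 = (3*3*(-2) + 6)² + 1/170 = (-18 + 6)² + 1/170 = (-12)² + 1/170 = 144 + 1/170 = 24481/170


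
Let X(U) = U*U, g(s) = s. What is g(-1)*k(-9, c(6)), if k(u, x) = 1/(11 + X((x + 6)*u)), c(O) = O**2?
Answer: -1/142895 ≈ -6.9981e-6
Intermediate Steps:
X(U) = U**2
k(u, x) = 1/(11 + u**2*(6 + x)**2) (k(u, x) = 1/(11 + ((x + 6)*u)**2) = 1/(11 + ((6 + x)*u)**2) = 1/(11 + (u*(6 + x))**2) = 1/(11 + u**2*(6 + x)**2))
g(-1)*k(-9, c(6)) = -1/(11 + (-9)**2*(6 + 6**2)**2) = -1/(11 + 81*(6 + 36)**2) = -1/(11 + 81*42**2) = -1/(11 + 81*1764) = -1/(11 + 142884) = -1/142895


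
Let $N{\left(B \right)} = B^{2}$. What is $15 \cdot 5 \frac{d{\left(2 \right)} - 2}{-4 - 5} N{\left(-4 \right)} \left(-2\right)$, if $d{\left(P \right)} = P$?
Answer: $0$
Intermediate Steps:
$15 \cdot 5 \frac{d{\left(2 \right)} - 2}{-4 - 5} N{\left(-4 \right)} \left(-2\right) = 15 \cdot 5 \frac{2 - 2}{-4 - 5} \left(-4\right)^{2} \left(-2\right) = 75 \frac{0}{-9} \cdot 16 \left(-2\right) = 75 \cdot 0 \left(- \frac{1}{9}\right) \left(-32\right) = 75 \cdot 0 \left(-32\right) = 75 \cdot 0 = 0$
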